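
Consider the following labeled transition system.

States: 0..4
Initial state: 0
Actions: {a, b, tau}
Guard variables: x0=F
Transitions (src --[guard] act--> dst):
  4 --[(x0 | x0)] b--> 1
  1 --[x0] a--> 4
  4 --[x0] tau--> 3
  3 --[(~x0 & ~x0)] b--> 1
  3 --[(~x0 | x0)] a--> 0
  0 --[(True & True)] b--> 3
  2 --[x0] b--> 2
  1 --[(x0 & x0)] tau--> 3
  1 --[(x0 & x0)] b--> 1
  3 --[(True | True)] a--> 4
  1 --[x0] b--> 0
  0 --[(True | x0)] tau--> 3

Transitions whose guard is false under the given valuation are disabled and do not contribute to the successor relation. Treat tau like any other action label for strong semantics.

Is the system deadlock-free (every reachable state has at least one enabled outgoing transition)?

Answer: DEADLOCK at state 1

Analysis:
Reach set: {0,1,3,4}
  0: b→3  tau→3  [deg 2]
  1: ∅  [no exit]
  3: a→0  a→4  b→1  [deg 3]
  4: ∅  [no exit]
Path to 1: b·b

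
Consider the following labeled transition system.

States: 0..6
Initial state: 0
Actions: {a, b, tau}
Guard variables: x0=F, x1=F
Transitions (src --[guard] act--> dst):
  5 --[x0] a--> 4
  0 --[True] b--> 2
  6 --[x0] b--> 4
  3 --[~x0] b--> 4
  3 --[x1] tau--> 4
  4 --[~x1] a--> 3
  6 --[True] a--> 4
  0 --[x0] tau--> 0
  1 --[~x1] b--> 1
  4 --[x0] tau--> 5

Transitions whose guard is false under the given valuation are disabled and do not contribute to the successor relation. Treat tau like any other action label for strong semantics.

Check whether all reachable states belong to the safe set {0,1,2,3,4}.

Safe = {0,1,2,3,4}
R = {0,2}
  0: safe
  2: safe

Answer: INVARIANT HOLDS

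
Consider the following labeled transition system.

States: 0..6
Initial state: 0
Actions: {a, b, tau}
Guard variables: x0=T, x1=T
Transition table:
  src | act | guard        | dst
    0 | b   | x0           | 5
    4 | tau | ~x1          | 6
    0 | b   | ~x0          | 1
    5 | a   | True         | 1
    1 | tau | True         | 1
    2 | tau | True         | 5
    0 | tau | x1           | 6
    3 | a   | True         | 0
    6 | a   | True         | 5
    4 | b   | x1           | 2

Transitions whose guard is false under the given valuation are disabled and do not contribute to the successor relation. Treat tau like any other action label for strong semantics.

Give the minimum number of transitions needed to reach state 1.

Breadth-first toward 1:
  L0 = {0}
  L1 = {5,6}
  L2 = {1}
first hit 1 at d=2 via b·a

Answer: 2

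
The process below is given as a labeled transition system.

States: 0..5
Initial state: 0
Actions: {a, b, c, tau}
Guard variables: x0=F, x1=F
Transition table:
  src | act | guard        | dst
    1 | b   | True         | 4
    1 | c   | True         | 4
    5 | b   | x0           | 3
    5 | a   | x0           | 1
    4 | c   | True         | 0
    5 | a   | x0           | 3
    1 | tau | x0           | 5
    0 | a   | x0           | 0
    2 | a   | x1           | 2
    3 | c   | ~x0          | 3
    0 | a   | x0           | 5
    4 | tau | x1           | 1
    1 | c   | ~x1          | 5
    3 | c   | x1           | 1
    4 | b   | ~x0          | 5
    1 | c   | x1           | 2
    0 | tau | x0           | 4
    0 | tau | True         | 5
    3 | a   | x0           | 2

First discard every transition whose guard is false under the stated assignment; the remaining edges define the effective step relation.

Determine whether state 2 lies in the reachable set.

7 transition(s) survive guard evaluation.
Layer 0: {0}
Layer 1: {5}  total {0,5}
Reach set: {0,5}

Answer: UNREACHABLE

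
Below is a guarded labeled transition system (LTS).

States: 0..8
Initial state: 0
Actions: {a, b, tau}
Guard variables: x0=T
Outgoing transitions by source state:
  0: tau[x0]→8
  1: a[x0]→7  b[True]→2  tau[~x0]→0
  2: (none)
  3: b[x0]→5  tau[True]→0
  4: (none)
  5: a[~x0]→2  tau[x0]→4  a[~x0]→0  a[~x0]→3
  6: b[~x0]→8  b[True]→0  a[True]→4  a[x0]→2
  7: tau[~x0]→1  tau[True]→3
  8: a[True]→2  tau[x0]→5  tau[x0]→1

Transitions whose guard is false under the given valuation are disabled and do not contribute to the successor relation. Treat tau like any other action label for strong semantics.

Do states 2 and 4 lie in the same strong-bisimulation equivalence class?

Bisimulation quotient by refinement:
  round 0: {{0,1,2,3,4,5,6,7,8}}
  round 1: {{0,5,7},{1,6},{2,4},{3},{8}}
  round 2: {{0},{1},{2,4},{3},{5},{6},{7},{8}}
stable after 3 split(s): 8 block(s)
2∈{2,4}, 4∈{2,4}

Answer: BISIMILAR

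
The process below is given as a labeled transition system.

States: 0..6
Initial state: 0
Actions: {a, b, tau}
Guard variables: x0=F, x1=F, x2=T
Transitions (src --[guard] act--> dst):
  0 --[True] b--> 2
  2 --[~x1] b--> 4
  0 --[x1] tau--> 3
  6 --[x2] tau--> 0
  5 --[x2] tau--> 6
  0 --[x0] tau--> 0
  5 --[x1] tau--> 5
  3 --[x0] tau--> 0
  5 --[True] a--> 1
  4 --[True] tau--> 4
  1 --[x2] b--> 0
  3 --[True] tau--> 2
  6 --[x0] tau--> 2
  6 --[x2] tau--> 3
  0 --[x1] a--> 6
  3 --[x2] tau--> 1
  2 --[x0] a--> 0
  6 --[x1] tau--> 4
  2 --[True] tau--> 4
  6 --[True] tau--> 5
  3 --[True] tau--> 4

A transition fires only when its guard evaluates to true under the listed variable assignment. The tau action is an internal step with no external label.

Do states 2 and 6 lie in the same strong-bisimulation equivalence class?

Compute ~ classes (split until stable):
  π0 = {{0,1,2,3,4,5,6}}
  π1 = {{0,1},{2},{3,4,6},{5}}
  π2 = {{0},{1},{2},{3},{4},{5},{6}}
stable after 3 split(s): 7 block(s)
2∈{2}, 6∈{6}

Answer: NOT BISIMILAR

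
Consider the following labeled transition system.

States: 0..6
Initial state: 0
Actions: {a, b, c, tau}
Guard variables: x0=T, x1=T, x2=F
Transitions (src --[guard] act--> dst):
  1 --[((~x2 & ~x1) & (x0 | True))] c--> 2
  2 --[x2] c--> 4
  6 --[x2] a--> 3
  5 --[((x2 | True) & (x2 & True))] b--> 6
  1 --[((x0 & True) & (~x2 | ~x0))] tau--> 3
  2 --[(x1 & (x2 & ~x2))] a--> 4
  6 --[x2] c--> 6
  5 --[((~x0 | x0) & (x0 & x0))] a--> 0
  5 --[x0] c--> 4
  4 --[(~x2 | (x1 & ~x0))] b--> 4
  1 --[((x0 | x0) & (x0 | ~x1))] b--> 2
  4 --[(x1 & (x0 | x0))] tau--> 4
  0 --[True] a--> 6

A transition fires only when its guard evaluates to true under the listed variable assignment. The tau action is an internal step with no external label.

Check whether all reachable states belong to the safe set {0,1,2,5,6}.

Answer: INVARIANT HOLDS

Analysis:
Safe = {0,1,2,5,6}
R = {0,6}
  0: ok
  6: ok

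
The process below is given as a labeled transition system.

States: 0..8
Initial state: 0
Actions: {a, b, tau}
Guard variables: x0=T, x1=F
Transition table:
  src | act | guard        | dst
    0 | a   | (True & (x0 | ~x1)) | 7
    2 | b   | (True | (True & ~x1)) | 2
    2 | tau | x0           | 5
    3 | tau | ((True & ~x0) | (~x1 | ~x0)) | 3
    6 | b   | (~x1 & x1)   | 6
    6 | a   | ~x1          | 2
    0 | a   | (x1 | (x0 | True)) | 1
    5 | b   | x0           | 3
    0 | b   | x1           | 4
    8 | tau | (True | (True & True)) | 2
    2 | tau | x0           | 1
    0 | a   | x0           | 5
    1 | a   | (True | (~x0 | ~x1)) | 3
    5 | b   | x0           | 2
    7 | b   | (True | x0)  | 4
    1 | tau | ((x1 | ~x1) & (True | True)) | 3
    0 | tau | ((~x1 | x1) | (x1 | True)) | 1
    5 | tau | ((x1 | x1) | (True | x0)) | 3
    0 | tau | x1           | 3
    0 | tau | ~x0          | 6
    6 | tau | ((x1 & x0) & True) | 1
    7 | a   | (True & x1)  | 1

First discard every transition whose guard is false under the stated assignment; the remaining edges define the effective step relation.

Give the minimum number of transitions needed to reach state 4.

Layered search for 4:
  L0 = {0}
  L1 = {1,5,7}
  L2 = {2,3,4}
first hit 4 at d=2 via a·b

Answer: 2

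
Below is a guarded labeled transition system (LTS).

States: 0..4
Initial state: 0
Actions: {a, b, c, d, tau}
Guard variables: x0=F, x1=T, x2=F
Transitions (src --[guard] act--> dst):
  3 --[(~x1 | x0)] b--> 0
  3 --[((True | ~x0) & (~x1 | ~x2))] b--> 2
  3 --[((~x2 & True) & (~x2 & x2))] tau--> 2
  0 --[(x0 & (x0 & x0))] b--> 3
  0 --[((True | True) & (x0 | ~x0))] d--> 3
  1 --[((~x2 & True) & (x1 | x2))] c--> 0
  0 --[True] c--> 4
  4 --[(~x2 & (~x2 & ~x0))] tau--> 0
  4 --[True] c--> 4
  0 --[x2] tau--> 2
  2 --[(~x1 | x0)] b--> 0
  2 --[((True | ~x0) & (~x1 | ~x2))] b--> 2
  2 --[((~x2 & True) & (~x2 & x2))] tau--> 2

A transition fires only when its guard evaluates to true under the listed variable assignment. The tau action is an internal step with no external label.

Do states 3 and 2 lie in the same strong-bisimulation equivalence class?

Answer: BISIMILAR

Analysis:
Bisimulation quotient by refinement:
  P[0] = {{0,1,2,3,4}}
  P[1] = {{0},{1},{2,3},{4}}
Fixed point at round 2; 4 class(es).
class of 3: {2,3}; class of 2: {2,3}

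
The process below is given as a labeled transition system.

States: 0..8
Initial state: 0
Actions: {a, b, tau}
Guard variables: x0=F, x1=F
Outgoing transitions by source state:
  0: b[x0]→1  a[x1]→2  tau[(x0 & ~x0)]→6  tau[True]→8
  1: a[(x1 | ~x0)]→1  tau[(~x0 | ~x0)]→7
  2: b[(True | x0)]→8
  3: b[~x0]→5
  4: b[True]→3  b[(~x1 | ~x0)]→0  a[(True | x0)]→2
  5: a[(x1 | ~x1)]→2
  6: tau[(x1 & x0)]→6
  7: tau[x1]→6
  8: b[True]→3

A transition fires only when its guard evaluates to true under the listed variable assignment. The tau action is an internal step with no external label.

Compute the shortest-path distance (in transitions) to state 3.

Breadth-first toward 3:
  Layer 0: {0}
  Layer 1: {8}
  Layer 2: {3}
first hit 3 at d=2 via tau·b

Answer: 2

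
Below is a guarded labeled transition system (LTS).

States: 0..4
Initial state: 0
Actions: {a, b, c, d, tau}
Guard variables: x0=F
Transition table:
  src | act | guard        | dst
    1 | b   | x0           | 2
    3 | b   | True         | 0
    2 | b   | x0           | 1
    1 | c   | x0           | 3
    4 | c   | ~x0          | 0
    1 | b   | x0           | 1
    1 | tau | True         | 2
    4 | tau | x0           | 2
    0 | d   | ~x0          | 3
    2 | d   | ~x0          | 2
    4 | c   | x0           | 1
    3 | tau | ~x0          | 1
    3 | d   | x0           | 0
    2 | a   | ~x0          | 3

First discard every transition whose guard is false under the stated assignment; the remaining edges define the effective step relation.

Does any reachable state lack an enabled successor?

Answer: DEADLOCK-FREE

Analysis:
Reach set: {0,1,2,3}
  0: d→3  [1 out]
  1: tau→2  [1 out]
  2: a→3  d→2  [2 out]
  3: b→0  tau→1  [2 out]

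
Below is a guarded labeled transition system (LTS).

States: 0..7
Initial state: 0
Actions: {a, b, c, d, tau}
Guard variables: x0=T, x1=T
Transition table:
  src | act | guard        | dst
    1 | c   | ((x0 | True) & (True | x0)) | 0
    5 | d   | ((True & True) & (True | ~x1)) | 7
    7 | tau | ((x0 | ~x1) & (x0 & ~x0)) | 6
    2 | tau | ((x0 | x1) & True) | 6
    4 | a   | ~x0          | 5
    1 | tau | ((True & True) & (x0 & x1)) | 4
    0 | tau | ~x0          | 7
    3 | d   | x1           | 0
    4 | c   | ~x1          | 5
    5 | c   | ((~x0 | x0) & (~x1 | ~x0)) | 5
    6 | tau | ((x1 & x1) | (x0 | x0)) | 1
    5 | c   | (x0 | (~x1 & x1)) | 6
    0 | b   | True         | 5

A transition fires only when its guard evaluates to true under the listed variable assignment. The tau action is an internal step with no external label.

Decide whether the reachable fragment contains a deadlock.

Answer: DEADLOCK at state 4

Working:
Reach set: {0,1,4,5,6,7}
  0: b→5  [deg 1]
  1: c→0  tau→4  [deg 2]
  4: ∅  [STUCK]
  5: c→6  d→7  [deg 2]
  6: tau→1  [deg 1]
  7: ∅  [STUCK]
witness 4: b·c·tau·tau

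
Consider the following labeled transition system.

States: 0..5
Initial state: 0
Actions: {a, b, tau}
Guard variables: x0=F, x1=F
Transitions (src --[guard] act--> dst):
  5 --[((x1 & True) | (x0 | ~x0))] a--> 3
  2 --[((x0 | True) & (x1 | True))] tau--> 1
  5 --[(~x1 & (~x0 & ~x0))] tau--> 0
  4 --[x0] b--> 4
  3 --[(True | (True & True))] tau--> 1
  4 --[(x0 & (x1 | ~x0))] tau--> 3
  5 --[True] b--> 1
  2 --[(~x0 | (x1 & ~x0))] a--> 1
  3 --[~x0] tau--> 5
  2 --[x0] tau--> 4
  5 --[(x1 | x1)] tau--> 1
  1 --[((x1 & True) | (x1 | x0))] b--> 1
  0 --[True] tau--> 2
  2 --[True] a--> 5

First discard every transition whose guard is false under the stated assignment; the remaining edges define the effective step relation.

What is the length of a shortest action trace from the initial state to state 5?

Layered search for 5:
  depth 0: {0}
  depth 1: {2}
  depth 2: {1,5}
depth(5)=2, e.g. tau·a

Answer: 2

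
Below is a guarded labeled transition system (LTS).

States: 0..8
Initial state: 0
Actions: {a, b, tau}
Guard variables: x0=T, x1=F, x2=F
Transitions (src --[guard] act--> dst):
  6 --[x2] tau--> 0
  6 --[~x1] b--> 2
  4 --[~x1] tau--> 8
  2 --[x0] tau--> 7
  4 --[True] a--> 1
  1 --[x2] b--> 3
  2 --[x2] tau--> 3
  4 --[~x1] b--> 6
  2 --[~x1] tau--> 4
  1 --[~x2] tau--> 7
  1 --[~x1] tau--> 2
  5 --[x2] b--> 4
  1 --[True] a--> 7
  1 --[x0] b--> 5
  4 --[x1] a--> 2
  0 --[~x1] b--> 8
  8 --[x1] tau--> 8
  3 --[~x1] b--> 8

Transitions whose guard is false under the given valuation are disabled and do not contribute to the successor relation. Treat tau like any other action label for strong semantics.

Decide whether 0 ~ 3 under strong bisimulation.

Answer: BISIMILAR

Trace:
Bisimulation quotient by refinement:
  round 0: {{0,1,2,3,4,5,6,7,8}}
  round 1: {{0,3,6},{1,4},{2},{5,7,8}}
  round 2: {{0,3},{1},{2},{4},{5,7,8},{6}}
6 equivalence class(es) (converged in 3)
[0]={0,3}  [3]={0,3}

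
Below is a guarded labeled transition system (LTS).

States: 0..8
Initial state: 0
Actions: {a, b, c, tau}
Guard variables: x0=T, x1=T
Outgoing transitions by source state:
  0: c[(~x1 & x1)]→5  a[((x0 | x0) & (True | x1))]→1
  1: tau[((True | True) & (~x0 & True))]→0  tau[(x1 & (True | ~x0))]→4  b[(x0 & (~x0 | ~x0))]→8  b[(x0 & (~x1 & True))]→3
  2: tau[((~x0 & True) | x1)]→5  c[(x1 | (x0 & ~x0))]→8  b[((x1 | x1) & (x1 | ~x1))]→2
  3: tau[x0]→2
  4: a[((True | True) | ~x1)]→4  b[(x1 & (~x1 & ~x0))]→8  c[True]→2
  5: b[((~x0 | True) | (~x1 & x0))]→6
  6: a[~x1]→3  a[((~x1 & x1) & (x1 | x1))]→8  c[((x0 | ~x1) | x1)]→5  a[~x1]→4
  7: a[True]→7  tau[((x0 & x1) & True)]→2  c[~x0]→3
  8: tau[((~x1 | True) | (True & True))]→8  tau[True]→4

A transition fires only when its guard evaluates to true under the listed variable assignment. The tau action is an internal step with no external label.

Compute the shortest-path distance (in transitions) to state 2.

Answer: 3

Working:
Layered search for 2:
  L0 = {0}
  L1 = {1}
  L2 = {4}
  L3 = {2}
2 enters at depth 3; path a·tau·c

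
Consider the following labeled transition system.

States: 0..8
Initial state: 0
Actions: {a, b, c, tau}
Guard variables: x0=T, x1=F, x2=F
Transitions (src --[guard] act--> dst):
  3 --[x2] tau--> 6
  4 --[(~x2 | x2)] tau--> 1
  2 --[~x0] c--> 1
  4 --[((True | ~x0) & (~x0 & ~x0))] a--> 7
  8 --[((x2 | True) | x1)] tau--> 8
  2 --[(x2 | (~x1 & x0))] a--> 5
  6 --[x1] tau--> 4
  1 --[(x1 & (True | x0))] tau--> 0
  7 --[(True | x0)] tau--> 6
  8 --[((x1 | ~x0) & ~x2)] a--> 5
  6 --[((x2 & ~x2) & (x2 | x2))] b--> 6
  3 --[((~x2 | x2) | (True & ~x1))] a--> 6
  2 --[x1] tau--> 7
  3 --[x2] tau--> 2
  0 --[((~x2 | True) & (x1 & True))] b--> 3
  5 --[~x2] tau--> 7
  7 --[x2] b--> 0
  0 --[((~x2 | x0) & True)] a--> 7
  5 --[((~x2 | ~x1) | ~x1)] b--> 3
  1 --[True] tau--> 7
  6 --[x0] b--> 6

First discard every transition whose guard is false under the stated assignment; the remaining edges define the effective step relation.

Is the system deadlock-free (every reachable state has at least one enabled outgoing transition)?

Answer: DEADLOCK-FREE

Working:
Reachable = {0,6,7}
  0: a→7  [deg 1]
  6: b→6  [deg 1]
  7: tau→6  [deg 1]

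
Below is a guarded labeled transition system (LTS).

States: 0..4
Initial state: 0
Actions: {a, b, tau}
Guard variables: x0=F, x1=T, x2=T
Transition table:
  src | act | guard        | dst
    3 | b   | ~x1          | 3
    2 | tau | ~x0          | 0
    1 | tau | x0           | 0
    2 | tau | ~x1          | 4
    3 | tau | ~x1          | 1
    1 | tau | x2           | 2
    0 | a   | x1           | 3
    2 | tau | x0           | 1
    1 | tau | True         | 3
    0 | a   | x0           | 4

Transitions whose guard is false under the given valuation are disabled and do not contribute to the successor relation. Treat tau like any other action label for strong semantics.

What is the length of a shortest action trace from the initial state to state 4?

BFS to 4:
  depth 0: {0}
  depth 1: {3}
4 never appears.

Answer: UNREACHABLE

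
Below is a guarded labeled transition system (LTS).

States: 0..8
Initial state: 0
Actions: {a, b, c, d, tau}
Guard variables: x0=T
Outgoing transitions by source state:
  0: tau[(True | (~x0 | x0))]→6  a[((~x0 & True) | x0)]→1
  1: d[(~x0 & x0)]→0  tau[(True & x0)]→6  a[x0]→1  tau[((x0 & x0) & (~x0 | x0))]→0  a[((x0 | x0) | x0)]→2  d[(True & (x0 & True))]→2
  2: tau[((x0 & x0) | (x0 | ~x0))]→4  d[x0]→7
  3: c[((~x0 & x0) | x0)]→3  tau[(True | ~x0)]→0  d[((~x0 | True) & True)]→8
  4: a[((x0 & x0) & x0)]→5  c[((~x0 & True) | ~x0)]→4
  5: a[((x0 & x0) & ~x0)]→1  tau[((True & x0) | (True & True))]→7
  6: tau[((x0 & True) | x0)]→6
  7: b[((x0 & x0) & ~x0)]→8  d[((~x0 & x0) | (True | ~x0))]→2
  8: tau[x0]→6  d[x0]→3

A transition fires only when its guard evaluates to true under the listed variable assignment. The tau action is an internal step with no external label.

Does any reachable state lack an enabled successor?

Reach set: {0,1,2,4,5,6,7}
  0: a→1  tau→6  [2 exit(s)]
  1: a→1  a→2  d→2  tau→0  tau→6  [5 exit(s)]
  2: d→7  tau→4  [2 exit(s)]
  4: a→5  [1 exit(s)]
  5: tau→7  [1 exit(s)]
  6: tau→6  [1 exit(s)]
  7: d→2  [1 exit(s)]

Answer: DEADLOCK-FREE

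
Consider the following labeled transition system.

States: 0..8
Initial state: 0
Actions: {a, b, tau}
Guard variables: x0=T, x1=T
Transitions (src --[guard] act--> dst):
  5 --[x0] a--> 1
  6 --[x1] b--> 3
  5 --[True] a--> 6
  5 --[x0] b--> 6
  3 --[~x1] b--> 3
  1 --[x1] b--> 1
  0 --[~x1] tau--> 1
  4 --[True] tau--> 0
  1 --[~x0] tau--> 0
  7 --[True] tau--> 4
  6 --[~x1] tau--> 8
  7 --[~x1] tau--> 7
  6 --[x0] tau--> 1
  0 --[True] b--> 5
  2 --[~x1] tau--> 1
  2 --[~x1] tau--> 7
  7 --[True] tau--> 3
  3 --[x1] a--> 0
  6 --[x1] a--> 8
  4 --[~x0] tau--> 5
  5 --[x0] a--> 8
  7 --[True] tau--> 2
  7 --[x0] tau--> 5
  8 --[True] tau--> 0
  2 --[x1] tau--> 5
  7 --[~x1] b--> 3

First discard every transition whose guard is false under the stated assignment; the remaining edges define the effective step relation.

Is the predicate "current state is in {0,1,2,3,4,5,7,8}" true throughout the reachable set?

Allowed set {0,1,2,3,4,5,7,8}
Reachable = {0,1,3,5,6,8}
  0: ✓
  1: ✓
  3: ✓
  5: ✓
  6: outside
  8: ✓
reach 6 via b·a — violates

Answer: INVARIANT VIOLATED at state 6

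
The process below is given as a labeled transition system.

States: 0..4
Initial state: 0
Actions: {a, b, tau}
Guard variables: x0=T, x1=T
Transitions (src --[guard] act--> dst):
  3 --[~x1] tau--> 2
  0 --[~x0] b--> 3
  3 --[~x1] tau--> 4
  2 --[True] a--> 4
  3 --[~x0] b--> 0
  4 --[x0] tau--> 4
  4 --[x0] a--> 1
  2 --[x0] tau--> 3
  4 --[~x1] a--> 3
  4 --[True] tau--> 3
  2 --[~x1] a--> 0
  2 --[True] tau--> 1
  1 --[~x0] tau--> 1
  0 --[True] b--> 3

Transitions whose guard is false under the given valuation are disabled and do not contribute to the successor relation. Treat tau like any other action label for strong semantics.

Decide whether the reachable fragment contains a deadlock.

Reach set: {0,3}
  0: b→3  [deg 1]
  3: ∅  [STUCK]
trace reaching 3: b

Answer: DEADLOCK at state 3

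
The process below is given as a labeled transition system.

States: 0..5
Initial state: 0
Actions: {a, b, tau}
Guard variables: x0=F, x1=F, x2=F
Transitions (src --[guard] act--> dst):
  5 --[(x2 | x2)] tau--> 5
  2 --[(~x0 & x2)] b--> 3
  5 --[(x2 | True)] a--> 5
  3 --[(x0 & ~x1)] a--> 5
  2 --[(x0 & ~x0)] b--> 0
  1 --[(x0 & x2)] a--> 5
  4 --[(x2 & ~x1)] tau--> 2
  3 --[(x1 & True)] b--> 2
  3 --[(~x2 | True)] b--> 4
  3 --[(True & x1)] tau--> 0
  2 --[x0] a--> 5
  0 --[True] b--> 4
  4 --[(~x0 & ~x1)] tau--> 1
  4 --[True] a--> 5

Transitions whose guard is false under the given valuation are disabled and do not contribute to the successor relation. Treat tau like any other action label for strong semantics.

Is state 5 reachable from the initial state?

Guard filter leaves 5 enabled edge(s).
Layer 0: {0}
Layer 1: {4}  now seen {0,4}
Layer 2: {1,5}  now seen {0,1,4,5}
R = {0,1,4,5}
trace reaching 5: b·a

Answer: REACHABLE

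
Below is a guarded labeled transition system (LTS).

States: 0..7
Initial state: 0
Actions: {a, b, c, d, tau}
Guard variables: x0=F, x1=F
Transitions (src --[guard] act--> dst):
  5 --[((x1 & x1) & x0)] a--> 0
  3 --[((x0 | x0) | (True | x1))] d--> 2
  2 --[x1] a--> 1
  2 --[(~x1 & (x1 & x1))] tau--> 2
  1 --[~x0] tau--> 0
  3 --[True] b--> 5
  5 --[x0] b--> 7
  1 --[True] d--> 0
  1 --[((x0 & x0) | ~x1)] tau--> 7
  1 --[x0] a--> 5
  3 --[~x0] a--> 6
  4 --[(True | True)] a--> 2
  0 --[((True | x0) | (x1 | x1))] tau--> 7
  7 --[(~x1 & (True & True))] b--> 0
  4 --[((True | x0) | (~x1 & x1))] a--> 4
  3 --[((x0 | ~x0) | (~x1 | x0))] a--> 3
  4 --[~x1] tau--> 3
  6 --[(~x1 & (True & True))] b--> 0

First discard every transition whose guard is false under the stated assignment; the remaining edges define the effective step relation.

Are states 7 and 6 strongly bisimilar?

Answer: BISIMILAR

Analysis:
Compute ~ classes (split until stable):
  π0 = {{0,1,2,3,4,5,6,7}}
  π1 = {{0},{1},{2,5},{3},{4},{6,7}}
stable after 2 split(s): 6 block(s)
[7]={6,7}  [6]={6,7}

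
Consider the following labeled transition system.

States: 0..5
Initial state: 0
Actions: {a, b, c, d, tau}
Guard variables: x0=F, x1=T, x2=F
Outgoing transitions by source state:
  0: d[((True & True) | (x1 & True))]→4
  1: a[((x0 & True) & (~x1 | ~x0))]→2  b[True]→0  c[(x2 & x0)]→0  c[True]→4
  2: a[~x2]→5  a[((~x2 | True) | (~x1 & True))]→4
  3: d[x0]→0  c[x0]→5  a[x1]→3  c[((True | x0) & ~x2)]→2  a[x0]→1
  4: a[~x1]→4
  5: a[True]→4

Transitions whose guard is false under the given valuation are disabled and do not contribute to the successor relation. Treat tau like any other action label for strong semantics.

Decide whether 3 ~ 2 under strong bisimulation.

Answer: NOT BISIMILAR

Analysis:
Compute ~ classes (split until stable):
  π0 = {{0,1,2,3,4,5}}
  π1 = {{0},{1},{2,5},{3},{4}}
  π2 = {{0},{1},{2},{3},{4},{5}}
stable after 3 split(s): 6 block(s)
3∈{3}, 2∈{2}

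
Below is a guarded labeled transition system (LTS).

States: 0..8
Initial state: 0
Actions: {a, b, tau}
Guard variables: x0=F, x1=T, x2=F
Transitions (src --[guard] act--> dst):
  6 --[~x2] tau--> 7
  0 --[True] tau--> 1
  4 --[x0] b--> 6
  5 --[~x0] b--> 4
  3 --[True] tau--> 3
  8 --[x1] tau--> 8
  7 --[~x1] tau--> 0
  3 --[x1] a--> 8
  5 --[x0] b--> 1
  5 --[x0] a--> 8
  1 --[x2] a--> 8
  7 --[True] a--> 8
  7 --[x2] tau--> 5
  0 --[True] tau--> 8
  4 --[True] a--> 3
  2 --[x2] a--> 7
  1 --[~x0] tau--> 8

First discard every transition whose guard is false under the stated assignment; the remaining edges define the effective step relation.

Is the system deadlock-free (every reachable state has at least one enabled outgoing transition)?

Reachable = {0,1,8}
  0: tau→1  tau→8  [deg 2]
  1: tau→8  [deg 1]
  8: tau→8  [deg 1]

Answer: DEADLOCK-FREE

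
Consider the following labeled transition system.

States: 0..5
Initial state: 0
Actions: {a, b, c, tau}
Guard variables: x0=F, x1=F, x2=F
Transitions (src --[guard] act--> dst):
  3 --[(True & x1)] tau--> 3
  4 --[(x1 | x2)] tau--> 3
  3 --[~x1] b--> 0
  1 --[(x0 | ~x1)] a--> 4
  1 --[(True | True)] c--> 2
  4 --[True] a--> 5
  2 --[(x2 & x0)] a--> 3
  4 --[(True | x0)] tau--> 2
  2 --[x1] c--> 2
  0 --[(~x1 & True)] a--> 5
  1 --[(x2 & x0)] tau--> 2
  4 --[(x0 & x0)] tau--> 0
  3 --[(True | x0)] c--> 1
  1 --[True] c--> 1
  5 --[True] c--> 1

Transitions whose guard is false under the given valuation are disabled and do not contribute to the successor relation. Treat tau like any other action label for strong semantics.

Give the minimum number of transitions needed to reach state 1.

Answer: 2

Working:
Layered search for 1:
  depth 0: {0}
  depth 1: {5}
  depth 2: {1}
first hit 1 at d=2 via a·c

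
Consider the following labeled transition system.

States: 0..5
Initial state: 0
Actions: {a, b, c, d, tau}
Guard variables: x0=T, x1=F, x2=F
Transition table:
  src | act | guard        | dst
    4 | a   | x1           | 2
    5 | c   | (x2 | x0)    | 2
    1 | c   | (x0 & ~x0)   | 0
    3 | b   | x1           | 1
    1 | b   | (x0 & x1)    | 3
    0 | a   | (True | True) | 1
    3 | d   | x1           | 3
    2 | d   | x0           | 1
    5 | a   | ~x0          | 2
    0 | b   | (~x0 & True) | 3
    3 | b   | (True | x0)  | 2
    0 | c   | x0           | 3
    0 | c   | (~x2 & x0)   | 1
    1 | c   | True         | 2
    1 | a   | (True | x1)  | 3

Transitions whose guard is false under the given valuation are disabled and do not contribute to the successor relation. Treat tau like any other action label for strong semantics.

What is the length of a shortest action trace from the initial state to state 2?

Layered search for 2:
  L0 = {0}
  L1 = {1,3}
  L2 = {2}
2 enters at depth 2; path a·c

Answer: 2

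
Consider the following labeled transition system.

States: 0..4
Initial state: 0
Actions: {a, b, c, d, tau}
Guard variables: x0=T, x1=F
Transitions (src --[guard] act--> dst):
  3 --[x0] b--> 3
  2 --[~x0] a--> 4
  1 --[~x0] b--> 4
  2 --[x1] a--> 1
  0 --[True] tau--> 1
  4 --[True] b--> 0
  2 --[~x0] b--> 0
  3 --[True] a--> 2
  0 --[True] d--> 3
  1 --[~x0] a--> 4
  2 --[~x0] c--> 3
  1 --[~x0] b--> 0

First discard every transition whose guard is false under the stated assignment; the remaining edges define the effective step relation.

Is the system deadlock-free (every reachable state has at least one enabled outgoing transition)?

Reachable = {0,1,2,3}
  0: d→3  tau→1  [deg 2]
  1: ∅  [no exit]
  2: ∅  [no exit]
  3: a→2  b→3  [deg 2]
witness 1: tau

Answer: DEADLOCK at state 1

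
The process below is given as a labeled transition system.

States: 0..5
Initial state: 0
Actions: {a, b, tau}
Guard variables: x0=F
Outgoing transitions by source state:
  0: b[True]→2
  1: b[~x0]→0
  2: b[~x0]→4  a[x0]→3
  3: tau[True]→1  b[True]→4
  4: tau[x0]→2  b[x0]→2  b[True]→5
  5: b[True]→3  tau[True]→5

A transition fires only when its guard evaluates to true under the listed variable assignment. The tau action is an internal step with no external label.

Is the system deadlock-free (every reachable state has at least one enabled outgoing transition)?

Answer: DEADLOCK-FREE

Analysis:
Reachable = {0,1,2,3,4,5}
  0: b→2  [1 exit(s)]
  1: b→0  [1 exit(s)]
  2: b→4  [1 exit(s)]
  3: b→4  tau→1  [2 exit(s)]
  4: b→5  [1 exit(s)]
  5: b→3  tau→5  [2 exit(s)]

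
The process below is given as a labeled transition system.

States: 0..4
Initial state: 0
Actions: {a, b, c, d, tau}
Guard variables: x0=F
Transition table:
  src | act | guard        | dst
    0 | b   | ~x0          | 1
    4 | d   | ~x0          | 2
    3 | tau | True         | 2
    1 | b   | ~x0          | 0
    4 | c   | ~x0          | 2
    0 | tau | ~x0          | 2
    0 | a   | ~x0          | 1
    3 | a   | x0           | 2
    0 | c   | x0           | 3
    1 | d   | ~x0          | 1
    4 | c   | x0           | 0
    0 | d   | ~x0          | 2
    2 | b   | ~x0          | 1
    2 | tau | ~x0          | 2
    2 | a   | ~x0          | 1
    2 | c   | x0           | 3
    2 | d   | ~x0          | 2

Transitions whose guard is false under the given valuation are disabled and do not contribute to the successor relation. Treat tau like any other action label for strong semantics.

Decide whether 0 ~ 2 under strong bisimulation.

Refine partition for ~:
  P[0] = {{0,1,2,3,4}}
  P[1] = {{0,2},{1},{3},{4}}
4 equivalence class(es) (converged in 2)
0∈{0,2}, 2∈{0,2}

Answer: BISIMILAR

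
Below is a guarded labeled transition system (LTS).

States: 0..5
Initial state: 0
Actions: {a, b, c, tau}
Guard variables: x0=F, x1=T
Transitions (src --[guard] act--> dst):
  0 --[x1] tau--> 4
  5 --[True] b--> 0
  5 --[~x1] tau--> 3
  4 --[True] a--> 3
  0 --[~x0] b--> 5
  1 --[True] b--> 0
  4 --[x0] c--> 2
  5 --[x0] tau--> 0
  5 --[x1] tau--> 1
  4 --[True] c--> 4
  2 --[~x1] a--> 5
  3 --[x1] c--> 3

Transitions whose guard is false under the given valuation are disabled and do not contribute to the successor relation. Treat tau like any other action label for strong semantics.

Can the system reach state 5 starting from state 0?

8 transition(s) survive guard evaluation.
L0 = {0}
L1 = {4,5}  total {0,4,5}
L2 = {1,3}  total {0,1,3,4,5}
Reachable = {0,1,3,4,5}
trace reaching 5: b

Answer: REACHABLE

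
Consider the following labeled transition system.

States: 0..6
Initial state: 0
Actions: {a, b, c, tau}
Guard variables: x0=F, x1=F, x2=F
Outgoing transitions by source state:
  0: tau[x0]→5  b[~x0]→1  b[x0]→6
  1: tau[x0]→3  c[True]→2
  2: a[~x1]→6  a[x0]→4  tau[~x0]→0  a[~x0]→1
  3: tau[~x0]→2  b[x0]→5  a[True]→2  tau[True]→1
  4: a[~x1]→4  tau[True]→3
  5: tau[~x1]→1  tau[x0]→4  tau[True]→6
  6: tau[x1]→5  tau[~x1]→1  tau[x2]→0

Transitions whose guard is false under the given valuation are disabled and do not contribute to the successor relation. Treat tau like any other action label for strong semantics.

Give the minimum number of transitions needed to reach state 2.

Answer: 2

Analysis:
BFS to 2:
  depth 0: {0}
  depth 1: {1}
  depth 2: {2}
first hit 2 at d=2 via b·c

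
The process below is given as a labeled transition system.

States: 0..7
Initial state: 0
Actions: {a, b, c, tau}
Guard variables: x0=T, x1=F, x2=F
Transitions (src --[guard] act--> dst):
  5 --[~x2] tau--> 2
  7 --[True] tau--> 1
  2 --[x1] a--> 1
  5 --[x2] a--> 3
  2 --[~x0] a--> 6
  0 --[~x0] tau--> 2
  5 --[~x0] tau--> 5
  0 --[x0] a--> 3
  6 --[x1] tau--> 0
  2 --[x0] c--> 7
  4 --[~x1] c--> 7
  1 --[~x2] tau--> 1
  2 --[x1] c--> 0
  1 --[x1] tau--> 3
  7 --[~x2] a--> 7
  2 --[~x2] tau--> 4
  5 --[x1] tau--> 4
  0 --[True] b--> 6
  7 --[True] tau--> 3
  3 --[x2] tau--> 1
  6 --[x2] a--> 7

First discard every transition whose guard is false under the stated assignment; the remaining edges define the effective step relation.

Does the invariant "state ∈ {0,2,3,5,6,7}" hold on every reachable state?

Inv-set: {0,2,3,5,6,7}
R = {0,3,6}
  0: ok
  3: ok
  6: ok

Answer: INVARIANT HOLDS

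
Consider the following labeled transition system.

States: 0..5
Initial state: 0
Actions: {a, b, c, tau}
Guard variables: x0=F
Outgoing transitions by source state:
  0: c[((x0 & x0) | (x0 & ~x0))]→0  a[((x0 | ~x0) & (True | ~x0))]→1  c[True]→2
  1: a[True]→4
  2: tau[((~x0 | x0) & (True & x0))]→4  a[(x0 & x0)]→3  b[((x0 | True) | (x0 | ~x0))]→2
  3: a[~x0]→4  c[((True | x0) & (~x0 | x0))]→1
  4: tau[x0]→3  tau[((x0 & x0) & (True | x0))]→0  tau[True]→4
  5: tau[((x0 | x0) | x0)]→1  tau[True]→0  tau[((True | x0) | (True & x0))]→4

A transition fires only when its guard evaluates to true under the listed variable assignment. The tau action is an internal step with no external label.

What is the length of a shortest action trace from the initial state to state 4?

Answer: 2

Trace:
Layered search for 4:
  Layer 0: {0}
  Layer 1: {1,2}
  Layer 2: {4}
4 enters at depth 2; path a·a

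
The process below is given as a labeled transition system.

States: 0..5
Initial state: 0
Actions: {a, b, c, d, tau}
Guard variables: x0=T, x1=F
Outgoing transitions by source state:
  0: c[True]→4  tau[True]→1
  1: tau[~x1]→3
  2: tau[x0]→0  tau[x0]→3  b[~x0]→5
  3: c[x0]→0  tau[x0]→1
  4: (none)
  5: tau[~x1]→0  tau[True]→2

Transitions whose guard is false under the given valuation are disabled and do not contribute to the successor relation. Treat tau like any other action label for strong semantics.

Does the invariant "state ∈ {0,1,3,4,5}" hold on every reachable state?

Safe = {0,1,3,4,5}
R = {0,1,3,4}
  0: ✓
  1: ✓
  3: ✓
  4: ✓

Answer: INVARIANT HOLDS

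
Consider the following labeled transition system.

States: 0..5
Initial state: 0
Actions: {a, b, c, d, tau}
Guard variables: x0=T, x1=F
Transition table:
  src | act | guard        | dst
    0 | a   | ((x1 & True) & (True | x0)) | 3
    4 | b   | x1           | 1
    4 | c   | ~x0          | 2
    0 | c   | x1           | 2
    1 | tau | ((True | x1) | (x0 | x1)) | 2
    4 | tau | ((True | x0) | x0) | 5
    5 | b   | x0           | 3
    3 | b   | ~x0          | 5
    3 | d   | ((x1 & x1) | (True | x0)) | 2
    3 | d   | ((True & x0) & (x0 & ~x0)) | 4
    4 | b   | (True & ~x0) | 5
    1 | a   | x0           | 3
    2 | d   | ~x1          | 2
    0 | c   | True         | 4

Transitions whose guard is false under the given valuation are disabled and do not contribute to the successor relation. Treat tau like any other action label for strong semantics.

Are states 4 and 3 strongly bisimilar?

Refine partition for ~:
  round 0: {{0,1,2,3,4,5}}
  round 1: {{0},{1},{2,3},{4},{5}}
Fixed point at round 2; 5 class(es).
[4]={4}  [3]={2,3}

Answer: NOT BISIMILAR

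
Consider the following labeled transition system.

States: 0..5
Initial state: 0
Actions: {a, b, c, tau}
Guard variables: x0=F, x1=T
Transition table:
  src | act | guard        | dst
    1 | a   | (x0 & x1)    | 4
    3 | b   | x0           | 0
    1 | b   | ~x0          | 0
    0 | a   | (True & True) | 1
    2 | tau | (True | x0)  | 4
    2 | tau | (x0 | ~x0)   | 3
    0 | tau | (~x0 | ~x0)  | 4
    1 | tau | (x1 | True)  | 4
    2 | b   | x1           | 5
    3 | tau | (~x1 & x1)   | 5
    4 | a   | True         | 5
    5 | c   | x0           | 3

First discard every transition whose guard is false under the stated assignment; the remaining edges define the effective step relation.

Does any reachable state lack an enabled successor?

Reachable = {0,1,4,5}
  0: a→1  tau→4  [2 out]
  1: b→0  tau→4  [2 out]
  4: a→5  [1 out]
  5: ∅  [STUCK]
trace reaching 5: tau·a

Answer: DEADLOCK at state 5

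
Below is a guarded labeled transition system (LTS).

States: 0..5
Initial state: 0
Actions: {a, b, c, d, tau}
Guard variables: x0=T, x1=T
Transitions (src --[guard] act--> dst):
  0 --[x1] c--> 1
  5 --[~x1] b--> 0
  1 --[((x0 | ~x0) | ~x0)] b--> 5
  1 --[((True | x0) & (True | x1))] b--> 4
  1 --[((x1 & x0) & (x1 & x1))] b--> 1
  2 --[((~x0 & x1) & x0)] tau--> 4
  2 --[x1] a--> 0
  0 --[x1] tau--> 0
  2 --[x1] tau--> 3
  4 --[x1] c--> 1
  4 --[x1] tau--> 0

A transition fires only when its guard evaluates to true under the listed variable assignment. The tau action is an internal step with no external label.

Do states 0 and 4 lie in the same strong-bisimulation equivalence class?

Compute ~ classes (split until stable):
  P[0] = {{0,1,2,3,4,5}}
  P[1] = {{0,4},{1},{2},{3,5}}
Fixed point at round 2; 4 class(es).
[0]={0,4}  [4]={0,4}

Answer: BISIMILAR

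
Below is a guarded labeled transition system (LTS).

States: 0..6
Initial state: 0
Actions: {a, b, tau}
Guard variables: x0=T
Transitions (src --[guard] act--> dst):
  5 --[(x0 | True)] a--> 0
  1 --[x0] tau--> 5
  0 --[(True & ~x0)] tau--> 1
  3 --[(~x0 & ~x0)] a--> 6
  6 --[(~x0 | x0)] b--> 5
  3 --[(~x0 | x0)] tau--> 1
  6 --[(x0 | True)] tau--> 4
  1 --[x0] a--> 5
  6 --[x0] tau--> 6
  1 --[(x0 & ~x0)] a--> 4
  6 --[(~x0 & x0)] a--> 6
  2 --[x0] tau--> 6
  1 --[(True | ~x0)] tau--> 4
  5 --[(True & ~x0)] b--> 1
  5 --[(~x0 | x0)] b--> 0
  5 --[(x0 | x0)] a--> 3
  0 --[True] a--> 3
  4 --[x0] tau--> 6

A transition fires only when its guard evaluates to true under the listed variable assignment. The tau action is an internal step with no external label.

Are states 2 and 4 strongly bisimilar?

Bisimulation quotient by refinement:
  P[0] = {{0,1,2,3,4,5,6}}
  P[1] = {{0},{1},{2,3,4},{5},{6}}
  P[2] = {{0},{1},{2,4},{3},{5},{6}}
Fixed point at round 3; 6 class(es).
[2]={2,4}  [4]={2,4}

Answer: BISIMILAR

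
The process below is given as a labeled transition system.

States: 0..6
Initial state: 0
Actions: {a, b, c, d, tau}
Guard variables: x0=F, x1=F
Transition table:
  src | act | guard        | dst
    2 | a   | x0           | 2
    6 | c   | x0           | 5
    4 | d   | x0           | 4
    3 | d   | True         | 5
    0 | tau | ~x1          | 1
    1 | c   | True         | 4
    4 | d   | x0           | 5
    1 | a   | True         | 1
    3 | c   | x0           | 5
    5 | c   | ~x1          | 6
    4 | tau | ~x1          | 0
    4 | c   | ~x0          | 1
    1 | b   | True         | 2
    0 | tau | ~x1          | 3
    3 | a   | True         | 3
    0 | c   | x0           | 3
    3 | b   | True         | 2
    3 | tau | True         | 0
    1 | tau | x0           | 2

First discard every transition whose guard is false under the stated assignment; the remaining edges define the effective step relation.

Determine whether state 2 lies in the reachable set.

12 transition(s) survive guard evaluation.
depth 0: {0}
depth 1: {1,3}  now seen {0,1,3}
depth 2: {2,4,5}  now seen {0,1,2,3,4,5}
depth 3: {6}  now seen {0,1,2,3,4,5,6}
R = {0,1,2,3,4,5,6}
trace reaching 2: tau·b

Answer: REACHABLE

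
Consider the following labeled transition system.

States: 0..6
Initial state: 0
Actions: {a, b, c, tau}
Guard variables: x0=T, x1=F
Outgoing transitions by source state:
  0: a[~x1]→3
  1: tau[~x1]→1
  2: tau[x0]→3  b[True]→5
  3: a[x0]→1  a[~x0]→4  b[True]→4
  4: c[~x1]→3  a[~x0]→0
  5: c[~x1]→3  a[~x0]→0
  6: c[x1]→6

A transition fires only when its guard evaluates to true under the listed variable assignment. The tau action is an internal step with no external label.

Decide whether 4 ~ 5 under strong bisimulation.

Answer: BISIMILAR

Analysis:
Refine partition for ~:
  P[0] = {{0,1,2,3,4,5,6}}
  P[1] = {{0},{1},{2},{3},{4,5},{6}}
stable after 2 split(s): 6 block(s)
class of 4: {4,5}; class of 5: {4,5}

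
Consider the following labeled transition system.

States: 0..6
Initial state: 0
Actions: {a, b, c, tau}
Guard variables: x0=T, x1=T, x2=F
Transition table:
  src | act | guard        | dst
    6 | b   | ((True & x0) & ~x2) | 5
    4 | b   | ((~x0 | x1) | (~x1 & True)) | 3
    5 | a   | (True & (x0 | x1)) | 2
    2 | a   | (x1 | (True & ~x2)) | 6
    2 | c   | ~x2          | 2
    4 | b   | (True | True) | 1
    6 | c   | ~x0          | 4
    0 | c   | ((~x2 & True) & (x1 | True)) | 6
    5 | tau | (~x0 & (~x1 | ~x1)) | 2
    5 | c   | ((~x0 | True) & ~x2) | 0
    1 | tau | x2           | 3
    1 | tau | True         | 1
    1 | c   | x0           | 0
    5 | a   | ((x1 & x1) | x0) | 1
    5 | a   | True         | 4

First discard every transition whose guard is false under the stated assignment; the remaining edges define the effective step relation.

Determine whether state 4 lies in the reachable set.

Answer: REACHABLE

Working:
After dropping false guards: 12 live edges.
Layer 0: {0}
Layer 1: {6}  total {0,6}
Layer 2: {5}  total {0,5,6}
Layer 3: {1,2,4}  total {0,1,2,4,5,6}
Layer 4: {3}  total {0,1,2,3,4,5,6}
Reachable = {0,1,2,3,4,5,6}
trace reaching 4: c·b·a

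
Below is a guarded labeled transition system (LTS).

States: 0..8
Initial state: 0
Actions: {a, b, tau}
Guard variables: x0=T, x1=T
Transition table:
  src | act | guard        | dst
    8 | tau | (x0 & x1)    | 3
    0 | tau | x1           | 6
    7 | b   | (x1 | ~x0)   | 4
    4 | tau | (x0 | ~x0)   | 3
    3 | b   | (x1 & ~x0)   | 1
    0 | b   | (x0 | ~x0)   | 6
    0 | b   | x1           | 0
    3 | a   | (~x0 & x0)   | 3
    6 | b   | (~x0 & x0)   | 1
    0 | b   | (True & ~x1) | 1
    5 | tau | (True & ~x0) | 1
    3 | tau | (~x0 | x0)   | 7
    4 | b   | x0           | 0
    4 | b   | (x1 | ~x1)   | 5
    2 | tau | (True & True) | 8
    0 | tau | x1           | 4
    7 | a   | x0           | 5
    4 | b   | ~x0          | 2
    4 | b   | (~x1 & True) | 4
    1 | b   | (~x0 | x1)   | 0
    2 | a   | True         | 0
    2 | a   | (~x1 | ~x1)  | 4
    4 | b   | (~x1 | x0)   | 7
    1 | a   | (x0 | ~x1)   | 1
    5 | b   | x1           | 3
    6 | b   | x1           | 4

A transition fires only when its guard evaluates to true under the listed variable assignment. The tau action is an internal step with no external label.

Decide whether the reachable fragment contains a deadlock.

Answer: DEADLOCK-FREE

Analysis:
Reach set: {0,3,4,5,6,7}
  0: b→0  b→6  tau→4  tau→6  [deg 4]
  3: tau→7  [deg 1]
  4: b→0  b→5  b→7  tau→3  [deg 4]
  5: b→3  [deg 1]
  6: b→4  [deg 1]
  7: a→5  b→4  [deg 2]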